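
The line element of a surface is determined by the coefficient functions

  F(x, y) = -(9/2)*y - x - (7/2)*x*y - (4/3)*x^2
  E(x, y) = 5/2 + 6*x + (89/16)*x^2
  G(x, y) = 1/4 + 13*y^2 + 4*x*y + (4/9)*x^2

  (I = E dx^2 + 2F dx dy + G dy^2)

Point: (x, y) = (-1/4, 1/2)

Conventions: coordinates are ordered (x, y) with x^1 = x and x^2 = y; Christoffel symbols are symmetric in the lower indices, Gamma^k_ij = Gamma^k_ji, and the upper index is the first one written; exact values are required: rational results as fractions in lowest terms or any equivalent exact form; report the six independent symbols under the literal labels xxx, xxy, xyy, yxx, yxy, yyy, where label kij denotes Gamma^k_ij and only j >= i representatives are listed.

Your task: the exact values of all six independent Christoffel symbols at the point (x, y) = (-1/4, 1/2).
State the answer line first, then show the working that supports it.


Answer: Gamma_xxx = 13308/12641, Gamma_xxy = 40448/37923, Gamma_xyy = -314528/113769, Gamma_yxx = -1464/12641, Gamma_yxy = 11040/12641, Gamma_yyy = 18160/37923

E = 345/256, F = -79/48, G = 109/36 at the point
E_x = 103/32, E_y = 0, F_x = -25/12, F_y = -29/8, G_x = 16/9, G_y = 12
EG - F^2 = 12641/9216;  g^inv = (9216/12641) * [[109/36, 79/48], [79/48, 345/256]]
first-kind symbols [ij,l] = (1/2)(d_i g_jl + d_j g_il - d_l g_ij): [xx,x] = E_x/2 = 103/64, [xx,y] = F_x - E_y/2 = -25/12, [xy,x] = E_y/2 = 0, [xy,y] = G_x/2 = 8/9, [yy,x] = F_y - G_x/2 = -325/72, [yy,y] = G_y/2 = 6
Gamma^x_ij = (G*[ij,x] - F*[ij,y])/(EG - F^2), Gamma^y_ij = (E*[ij,y] - F*[ij,x])/(EG - F^2)


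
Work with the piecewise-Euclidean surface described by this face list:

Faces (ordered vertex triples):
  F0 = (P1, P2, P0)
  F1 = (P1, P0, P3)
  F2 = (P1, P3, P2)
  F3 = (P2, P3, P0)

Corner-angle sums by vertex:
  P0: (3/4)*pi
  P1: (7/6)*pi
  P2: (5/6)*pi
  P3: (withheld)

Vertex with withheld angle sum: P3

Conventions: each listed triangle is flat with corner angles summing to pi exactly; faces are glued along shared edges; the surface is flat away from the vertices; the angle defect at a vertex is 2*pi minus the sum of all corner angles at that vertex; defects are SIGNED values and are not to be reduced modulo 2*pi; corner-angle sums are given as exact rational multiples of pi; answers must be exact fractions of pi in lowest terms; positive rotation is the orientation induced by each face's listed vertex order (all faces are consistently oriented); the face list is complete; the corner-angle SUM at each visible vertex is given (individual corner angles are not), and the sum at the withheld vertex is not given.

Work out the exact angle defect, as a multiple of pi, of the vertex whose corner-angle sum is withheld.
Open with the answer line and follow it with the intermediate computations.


Answer: defect(P3) = (3/4)*pi

V = 4, E = 6, F = 4; chi = V - E + F = 2
Gauss-Bonnet: total defect = 2*pi*chi = 4*pi; visible defects sum to (13/4)*pi


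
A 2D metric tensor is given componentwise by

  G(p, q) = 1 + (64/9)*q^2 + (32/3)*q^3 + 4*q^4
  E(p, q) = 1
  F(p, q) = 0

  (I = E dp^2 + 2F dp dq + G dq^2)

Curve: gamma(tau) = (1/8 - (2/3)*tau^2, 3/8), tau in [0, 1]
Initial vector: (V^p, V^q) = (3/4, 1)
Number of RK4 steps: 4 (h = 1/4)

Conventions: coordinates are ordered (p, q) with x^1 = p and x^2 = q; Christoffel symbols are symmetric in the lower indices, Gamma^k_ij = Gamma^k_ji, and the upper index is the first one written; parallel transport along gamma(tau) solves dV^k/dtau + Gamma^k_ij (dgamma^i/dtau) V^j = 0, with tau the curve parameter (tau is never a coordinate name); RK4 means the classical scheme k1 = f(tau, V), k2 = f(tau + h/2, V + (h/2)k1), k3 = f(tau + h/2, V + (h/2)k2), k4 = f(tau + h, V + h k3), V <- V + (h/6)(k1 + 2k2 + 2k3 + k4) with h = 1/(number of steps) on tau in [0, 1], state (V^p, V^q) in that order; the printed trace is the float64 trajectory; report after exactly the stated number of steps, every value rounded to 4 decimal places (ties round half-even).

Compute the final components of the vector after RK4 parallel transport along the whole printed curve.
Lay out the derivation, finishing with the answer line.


gamma'(tau) = (-(4/3)*tau, 0); f(tau, V)^k = -Gamma^k_ij(gamma(tau)) gamma'^i(tau) V^j; h = 1/4; intermediate values shown to 6 dp
curve data and Christoffel symbols at the stage parameters:
  tau = 0.000000: gamma = (0.125000, 0.375000), gamma' = (0.000000, 0.000000); Gamma_ppp = 0.000000, Gamma_ppq = 0.000000, Gamma_pqq = 0.000000, Gamma_qpp = 0.000000, Gamma_qpq = 0.000000, Gamma_qqq = 2.020949
  tau = 0.125000: gamma = (0.114583, 0.375000), gamma' = (-0.166667, 0.000000); Gamma_ppp = 0.000000, Gamma_ppq = 0.000000, Gamma_pqq = 0.000000, Gamma_qpp = 0.000000, Gamma_qpq = 0.000000, Gamma_qqq = 2.020949
  tau = 0.250000: gamma = (0.083333, 0.375000), gamma' = (-0.333333, 0.000000); Gamma_ppp = 0.000000, Gamma_ppq = 0.000000, Gamma_pqq = 0.000000, Gamma_qpp = 0.000000, Gamma_qpq = 0.000000, Gamma_qqq = 2.020949
  tau = 0.375000: gamma = (0.031250, 0.375000), gamma' = (-0.500000, 0.000000); Gamma_ppp = 0.000000, Gamma_ppq = 0.000000, Gamma_pqq = 0.000000, Gamma_qpp = 0.000000, Gamma_qpq = 0.000000, Gamma_qqq = 2.020949
  tau = 0.500000: gamma = (-0.041667, 0.375000), gamma' = (-0.666667, 0.000000); Gamma_ppp = 0.000000, Gamma_ppq = 0.000000, Gamma_pqq = 0.000000, Gamma_qpp = 0.000000, Gamma_qpq = 0.000000, Gamma_qqq = 2.020949
  tau = 0.625000: gamma = (-0.135417, 0.375000), gamma' = (-0.833333, 0.000000); Gamma_ppp = 0.000000, Gamma_ppq = 0.000000, Gamma_pqq = 0.000000, Gamma_qpp = 0.000000, Gamma_qpq = 0.000000, Gamma_qqq = 2.020949
  tau = 0.750000: gamma = (-0.250000, 0.375000), gamma' = (-1.000000, 0.000000); Gamma_ppp = 0.000000, Gamma_ppq = 0.000000, Gamma_pqq = 0.000000, Gamma_qpp = 0.000000, Gamma_qpq = 0.000000, Gamma_qqq = 2.020949
  tau = 0.875000: gamma = (-0.385417, 0.375000), gamma' = (-1.166667, 0.000000); Gamma_ppp = 0.000000, Gamma_ppq = 0.000000, Gamma_pqq = 0.000000, Gamma_qpp = 0.000000, Gamma_qpq = 0.000000, Gamma_qqq = 2.020949
  tau = 1.000000: gamma = (-0.541667, 0.375000), gamma' = (-1.333333, 0.000000); Gamma_ppp = 0.000000, Gamma_ppq = 0.000000, Gamma_pqq = 0.000000, Gamma_qpp = 0.000000, Gamma_qpq = 0.000000, Gamma_qqq = 2.020949
step 0: V^p = 0.7500, V^q = 1.0000
step 1: k1 = (0.000000, 0.000000), k2 = (0.000000, 0.000000), k3 = (0.000000, 0.000000), k4 = (0.000000, 0.000000); V <- V + (h/6)(k1 + 2k2 + 2k3 + k4): V^p = 0.7500, V^q = 1.0000
step 2: k1 = (0.000000, 0.000000), k2 = (0.000000, 0.000000), k3 = (0.000000, 0.000000), k4 = (0.000000, 0.000000); V <- V + (h/6)(k1 + 2k2 + 2k3 + k4): V^p = 0.7500, V^q = 1.0000
step 3: k1 = (0.000000, 0.000000), k2 = (0.000000, 0.000000), k3 = (0.000000, 0.000000), k4 = (0.000000, 0.000000); V <- V + (h/6)(k1 + 2k2 + 2k3 + k4): V^p = 0.7500, V^q = 1.0000
step 4: k1 = (0.000000, 0.000000), k2 = (0.000000, 0.000000), k3 = (0.000000, 0.000000), k4 = (0.000000, 0.000000); V <- V + (h/6)(k1 + 2k2 + 2k3 + k4): V^p = 0.7500, V^q = 1.0000

Answer: V^p = 0.7500, V^q = 1.0000


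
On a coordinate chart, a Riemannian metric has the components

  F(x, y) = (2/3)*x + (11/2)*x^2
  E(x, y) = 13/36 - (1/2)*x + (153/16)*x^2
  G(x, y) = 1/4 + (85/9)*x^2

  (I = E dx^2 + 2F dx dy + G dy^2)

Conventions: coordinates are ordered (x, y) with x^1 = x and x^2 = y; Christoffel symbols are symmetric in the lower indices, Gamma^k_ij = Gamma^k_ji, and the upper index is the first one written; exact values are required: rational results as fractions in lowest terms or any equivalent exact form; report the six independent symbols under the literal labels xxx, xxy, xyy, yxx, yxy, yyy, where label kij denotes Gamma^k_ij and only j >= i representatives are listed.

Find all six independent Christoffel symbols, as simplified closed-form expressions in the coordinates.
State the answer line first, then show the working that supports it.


Answer: Gamma_xxx = (154548*x^3 - 69264*x^2 + 10089*x - 324)/(311364*x^4 - 62496*x^3 + 27769*x^2 - 648*x + 468), Gamma_xxy = (-269280*x^3 - 32640*x^2)/(311364*x^4 - 62496*x^3 + 27769*x^2 - 648*x + 468), Gamma_xyy = (-462400*x^3 - 12240*x)/(311364*x^4 - 62496*x^3 + 27769*x^2 - 648*x + 468), Gamma_yxx = (272646*x^3 - 21384*x^2 + 19728*x + 1248)/(311364*x^4 - 62496*x^3 + 27769*x^2 - 648*x + 468), Gamma_yxy = (468180*x^3 - 24480*x^2 + 17680*x)/(311364*x^4 - 62496*x^3 + 27769*x^2 - 648*x + 468), Gamma_yyy = (269280*x^3 + 32640*x^2)/(311364*x^4 - 62496*x^3 + 27769*x^2 - 648*x + 468)

E = 13/36 - (1/2)*x + (153/16)*x^2; F = (2/3)*x + (11/2)*x^2; G = 1/4 + (85/9)*x^2
Gamma^k_ij = (1/2) g^{kl} (d_i g_jl + d_j g_il - d_l g_ij), with g^inv = (1/(EG-F^2)) [[G, -F], [-F, E]]
first partials: E_x = -1/2 + (153/8)*x, E_y = 0, F_x = 2/3 + 11*x, F_y = 0, G_x = (170/9)*x, G_y = 0
D = EG - F^2 = 13/144 - (1/8)*x + (27769/5184)*x^2 - (217/18)*x^3 + (961/16)*x^4
expanded: Gamma^x_xx = (G E_x - 2F F_x + F E_y)/(2D), Gamma^x_xy = (G E_y - F G_x)/(2D), Gamma^x_yy = (2G F_y - G G_x - F G_y)/(2D), Gamma^y_xx = (2E F_x - E E_y - F E_x)/(2D), Gamma^y_xy = (E G_x - F E_y)/(2D), Gamma^y_yy = (E G_y - 2F F_y + F G_x)/(2D); substitute and cancel common factors


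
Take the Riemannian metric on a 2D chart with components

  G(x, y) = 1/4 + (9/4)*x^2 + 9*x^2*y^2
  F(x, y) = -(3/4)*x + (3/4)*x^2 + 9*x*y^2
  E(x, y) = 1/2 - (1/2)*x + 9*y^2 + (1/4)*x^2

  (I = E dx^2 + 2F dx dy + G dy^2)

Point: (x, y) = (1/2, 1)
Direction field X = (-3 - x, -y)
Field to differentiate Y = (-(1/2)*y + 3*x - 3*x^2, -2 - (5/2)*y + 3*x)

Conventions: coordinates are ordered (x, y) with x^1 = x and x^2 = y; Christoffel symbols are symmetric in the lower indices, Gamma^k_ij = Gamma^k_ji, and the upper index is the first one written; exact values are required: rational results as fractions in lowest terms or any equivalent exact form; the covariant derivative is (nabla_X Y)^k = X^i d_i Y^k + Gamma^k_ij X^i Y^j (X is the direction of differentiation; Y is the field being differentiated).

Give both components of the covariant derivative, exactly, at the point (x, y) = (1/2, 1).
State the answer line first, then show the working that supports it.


Answer: (nabla_X Y)^x = 42053/10160, (nabla_X Y)^y = 80327/10160

E = 149/16, F = 69/16, G = 49/16 at the point
E_x = -1/4, E_y = 18, F_x = 9, F_y = 9, G_x = 45/4, G_y = 9/2
EG - F^2 = 635/64;  g^inv = (64/635) * [[49/16, -69/16], [-69/16, 149/16]]
first-kind symbols [ij,l] = (1/2)(d_i g_jl + d_j g_il - d_l g_ij): [xx,x] = E_x/2 = -1/8, [xx,y] = F_x - E_y/2 = 0, [xy,x] = E_y/2 = 9, [xy,y] = G_x/2 = 45/8, [yy,x] = F_y - G_x/2 = 27/8, [yy,y] = G_y/2 = 9/4
Gamma^x_ij = (G*[ij,x] - F*[ij,y])/(EG - F^2), Gamma^y_ij = (E*[ij,y] - F*[ij,x])/(EG - F^2)
Gamma_xxx = -49/1270, Gamma_xxy = 423/1270, Gamma_xyy = 81/1270, Gamma_yxx = 69/1270, Gamma_yxy = 1737/1270, Gamma_yyy = 819/1270
X = (-7/2, -1), Y = (1/4, -3) at the point


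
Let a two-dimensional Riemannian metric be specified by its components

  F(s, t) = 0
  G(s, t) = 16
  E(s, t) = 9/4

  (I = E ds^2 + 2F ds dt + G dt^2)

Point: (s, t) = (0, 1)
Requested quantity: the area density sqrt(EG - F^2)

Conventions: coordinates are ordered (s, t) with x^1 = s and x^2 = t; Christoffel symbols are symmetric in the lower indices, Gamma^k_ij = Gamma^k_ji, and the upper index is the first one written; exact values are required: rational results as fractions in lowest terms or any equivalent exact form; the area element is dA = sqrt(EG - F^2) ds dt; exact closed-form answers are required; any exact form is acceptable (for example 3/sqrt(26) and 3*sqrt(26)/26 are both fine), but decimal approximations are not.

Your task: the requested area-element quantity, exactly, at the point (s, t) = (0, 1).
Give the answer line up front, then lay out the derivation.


Answer: sqrt(EG - F^2) = 6

E = 9/4, F = 0, G = 16; EG - F^2 = 36


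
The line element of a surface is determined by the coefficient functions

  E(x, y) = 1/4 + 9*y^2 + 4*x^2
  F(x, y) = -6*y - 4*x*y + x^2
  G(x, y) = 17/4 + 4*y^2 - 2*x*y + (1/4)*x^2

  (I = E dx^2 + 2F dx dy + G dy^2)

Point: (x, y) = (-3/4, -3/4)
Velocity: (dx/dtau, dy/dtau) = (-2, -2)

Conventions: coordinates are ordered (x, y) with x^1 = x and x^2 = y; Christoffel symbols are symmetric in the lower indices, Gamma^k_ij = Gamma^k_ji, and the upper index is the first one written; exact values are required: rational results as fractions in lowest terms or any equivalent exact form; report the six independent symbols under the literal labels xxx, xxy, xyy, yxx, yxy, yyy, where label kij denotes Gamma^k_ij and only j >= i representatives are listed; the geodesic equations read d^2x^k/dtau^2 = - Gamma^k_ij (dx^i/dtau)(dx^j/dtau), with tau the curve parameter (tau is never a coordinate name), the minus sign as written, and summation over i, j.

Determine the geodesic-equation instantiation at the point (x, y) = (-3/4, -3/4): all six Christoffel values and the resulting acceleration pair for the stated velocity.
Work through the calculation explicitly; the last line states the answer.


E = 121/16, F = 45/16, G = 353/64 at the point
E_x = -6, E_y = -27/2, F_x = 3/2, F_y = -3, G_x = 9/8, G_y = -9/2
EG - F^2 = 34613/1024;  g^inv = (1024/34613) * [[353/64, -45/16], [-45/16, 121/16]]
first-kind symbols [ij,l] = (1/2)(d_i g_jl + d_j g_il - d_l g_ij): [xx,x] = E_x/2 = -3, [xx,y] = F_x - E_y/2 = 33/4, [xy,x] = E_y/2 = -27/4, [xy,y] = G_x/2 = 9/16, [yy,x] = F_y - G_x/2 = -57/16, [yy,y] = G_y/2 = -9/4
Gamma^x_ij = (G*[ij,x] - F*[ij,y])/(EG - F^2), Gamma^y_ij = (E*[ij,y] - F*[ij,x])/(EG - F^2)
Gamma_xxx = -40704/34613, Gamma_xxy = -39744/34613, Gamma_xyy = -13641/34613, Gamma_yxx = 72528/34613, Gamma_yxy = 23796/34613, Gamma_yyy = -7164/34613
d^2x/dtau^2 = -(Gamma_xxx*(-2)^2 + 2*Gamma_xxy*(-2)*(-2) + Gamma_xyy*(-2)^2) = 535332/34613
d^2y/dtau^2 = -(Gamma_yxx*(-2)^2 + 2*Gamma_yxy*(-2)*(-2) + Gamma_yyy*(-2)^2) = -451824/34613

Answer: Gamma_xxx = -40704/34613, Gamma_xxy = -39744/34613, Gamma_xyy = -13641/34613, Gamma_yxx = 72528/34613, Gamma_yxy = 23796/34613, Gamma_yyy = -7164/34613; accelerations (d^2x/dtau^2, d^2y/dtau^2) = (535332/34613, -451824/34613)


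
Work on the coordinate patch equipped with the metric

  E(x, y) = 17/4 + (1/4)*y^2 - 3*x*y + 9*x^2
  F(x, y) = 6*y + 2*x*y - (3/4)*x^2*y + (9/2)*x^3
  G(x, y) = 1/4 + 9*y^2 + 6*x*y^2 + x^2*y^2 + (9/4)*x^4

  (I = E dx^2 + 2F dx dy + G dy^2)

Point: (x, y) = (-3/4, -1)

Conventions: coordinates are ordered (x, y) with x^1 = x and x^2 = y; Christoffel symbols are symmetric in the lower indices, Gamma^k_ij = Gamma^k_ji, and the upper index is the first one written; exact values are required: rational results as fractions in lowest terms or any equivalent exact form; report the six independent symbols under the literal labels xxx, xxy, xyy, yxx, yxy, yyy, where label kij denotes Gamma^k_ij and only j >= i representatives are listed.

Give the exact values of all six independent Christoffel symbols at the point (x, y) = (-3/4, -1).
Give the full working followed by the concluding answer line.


E = 117/16, F = -765/128, G = 6169/1024 at the point
E_x = -21/2, E_y = 7/4, F_x = 143/32, F_y = 261/64, G_x = 45/64, G_y = -81/8
EG - F^2 = 34137/4096;  g^inv = (4096/34137) * [[6169/1024, 765/128], [765/128, 117/16]]
first-kind symbols [ij,l] = (1/2)(d_i g_jl + d_j g_il - d_l g_ij): [xx,x] = E_x/2 = -21/4, [xx,y] = F_x - E_y/2 = 115/32, [xy,x] = E_y/2 = 7/8, [xy,y] = G_x/2 = 45/128, [yy,x] = F_y - G_x/2 = 477/128, [yy,y] = G_y/2 = -81/16
Gamma^x_ij = (G*[ij,x] - F*[ij,y])/(EG - F^2), Gamma^y_ij = (E*[ij,y] - F*[ij,x])/(EG - F^2)

Answer: Gamma_xxx = -13858/11379, Gamma_xxy = 120791/136548, Gamma_xyy = -113683/121376, Gamma_yxx = -2320/3793, Gamma_yxy = 3550/3793, Gamma_yyy = -26847/15172


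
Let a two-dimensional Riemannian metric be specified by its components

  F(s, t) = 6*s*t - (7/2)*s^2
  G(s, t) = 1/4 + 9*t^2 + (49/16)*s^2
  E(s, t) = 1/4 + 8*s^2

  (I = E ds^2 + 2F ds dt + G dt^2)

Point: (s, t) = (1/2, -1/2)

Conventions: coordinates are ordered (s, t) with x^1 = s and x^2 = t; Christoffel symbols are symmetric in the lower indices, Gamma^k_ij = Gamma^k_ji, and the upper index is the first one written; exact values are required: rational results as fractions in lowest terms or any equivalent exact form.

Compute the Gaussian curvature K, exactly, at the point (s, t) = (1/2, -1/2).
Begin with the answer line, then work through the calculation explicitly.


Answer: K = -608448/190969

E = 9/4, F = -19/8, G = 209/64, EG - F^2 = 437/256 at the point
E_s = 8, E_t = 0, F_s = -13/2, F_t = 3, G_s = 49/16, G_t = -9
E_tt = 0, F_st = 6, G_ss = 49/8
K follows from Brioschi's formula, (det M1 - det M2)/(EG - F^2)^2.
M1 = [[-E_tt/2 + F_st - G_ss/2, E_s/2, F_s - E_t/2], [F_t - G_s/2, E, F], [G_t/2, F, G]] = [[47/16, 4, -13/2], [47/32, 9/4, -19/8], [-9/2, -19/8, 209/64]]; det M1 = -59637/4096
M2 = [[0, E_t/2, G_s/2], [E_t/2, E, F], [G_s/2, F, G]] = [[0, 0, 49/32], [0, 9/4, -19/8], [49/32, -19/8, 209/64]]; det M2 = -21609/4096
det M1 - det M2 = -9507/1024; K = -9507/1024 / (437/256)^2 = -608448/190969


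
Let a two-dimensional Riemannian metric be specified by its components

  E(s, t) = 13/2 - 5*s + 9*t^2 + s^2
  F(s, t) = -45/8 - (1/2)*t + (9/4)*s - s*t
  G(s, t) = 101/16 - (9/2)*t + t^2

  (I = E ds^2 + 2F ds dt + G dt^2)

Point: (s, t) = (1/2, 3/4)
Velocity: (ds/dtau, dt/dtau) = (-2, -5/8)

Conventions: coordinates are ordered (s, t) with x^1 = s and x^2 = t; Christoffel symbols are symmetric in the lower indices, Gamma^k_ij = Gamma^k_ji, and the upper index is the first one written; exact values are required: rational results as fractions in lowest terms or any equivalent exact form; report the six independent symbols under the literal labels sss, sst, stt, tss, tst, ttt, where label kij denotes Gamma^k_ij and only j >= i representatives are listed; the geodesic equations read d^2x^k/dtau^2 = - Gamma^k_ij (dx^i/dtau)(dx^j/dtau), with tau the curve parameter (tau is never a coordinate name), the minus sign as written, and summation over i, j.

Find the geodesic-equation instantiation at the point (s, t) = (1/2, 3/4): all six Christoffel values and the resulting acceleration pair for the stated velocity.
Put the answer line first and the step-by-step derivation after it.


Answer: Gamma_sss = -158/23, Gamma_sst = 108/23, Gamma_stt = -52/23, Gamma_tss = -543/46, Gamma_tst = 162/23, Gamma_ttt = -615/161; accelerations (d^2s/dtau^2, d^2t/dtau^2) = (6117/368, 320463/10304)

E = 149/16, F = -21/4, G = 7/2 at the point
E_s = -4, E_t = 27/2, F_s = 3/2, F_t = -1, G_s = 0, G_t = -3
EG - F^2 = 161/32;  g^inv = (32/161) * [[7/2, 21/4], [21/4, 149/16]]
first-kind symbols [ij,l] = (1/2)(d_i g_jl + d_j g_il - d_l g_ij): [ss,s] = E_s/2 = -2, [ss,t] = F_s - E_t/2 = -21/4, [st,s] = E_t/2 = 27/4, [st,t] = G_s/2 = 0, [tt,s] = F_t - G_s/2 = -1, [tt,t] = G_t/2 = -3/2
Gamma^s_ij = (G*[ij,s] - F*[ij,t])/(EG - F^2), Gamma^t_ij = (E*[ij,t] - F*[ij,s])/(EG - F^2)
Gamma_sss = -158/23, Gamma_sst = 108/23, Gamma_stt = -52/23, Gamma_tss = -543/46, Gamma_tst = 162/23, Gamma_ttt = -615/161
d^2s/dtau^2 = -(Gamma_sss*(-2)^2 + 2*Gamma_sst*(-2)*(-5/8) + Gamma_stt*(-5/8)^2) = 6117/368
d^2t/dtau^2 = -(Gamma_tss*(-2)^2 + 2*Gamma_tst*(-2)*(-5/8) + Gamma_ttt*(-5/8)^2) = 320463/10304


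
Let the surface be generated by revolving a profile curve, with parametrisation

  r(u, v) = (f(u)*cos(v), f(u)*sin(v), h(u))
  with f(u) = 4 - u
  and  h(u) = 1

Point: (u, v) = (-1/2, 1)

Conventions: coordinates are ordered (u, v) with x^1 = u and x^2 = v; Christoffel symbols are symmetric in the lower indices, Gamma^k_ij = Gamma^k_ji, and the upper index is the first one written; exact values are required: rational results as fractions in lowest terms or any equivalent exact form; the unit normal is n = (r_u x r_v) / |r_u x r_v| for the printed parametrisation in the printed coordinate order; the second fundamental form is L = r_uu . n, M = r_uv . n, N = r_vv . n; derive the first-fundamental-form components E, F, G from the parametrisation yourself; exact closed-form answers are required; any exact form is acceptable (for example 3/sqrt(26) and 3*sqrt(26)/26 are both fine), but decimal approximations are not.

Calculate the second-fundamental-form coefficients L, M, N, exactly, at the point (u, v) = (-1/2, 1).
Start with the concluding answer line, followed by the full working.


Answer: L = 0, M = 0, N = 0

f = 9/2, f' = -1, f'' = 0, h' = 0, h'' = 0
E = 1, F = 0, G = 81/4; answer radicand W^2 = 1
unnormalised second-form numerators: l = 0, m = 0, n = 0; L = l/sqrt(1), and similarly M = m/sqrt(W^2), N = n/sqrt(W^2)


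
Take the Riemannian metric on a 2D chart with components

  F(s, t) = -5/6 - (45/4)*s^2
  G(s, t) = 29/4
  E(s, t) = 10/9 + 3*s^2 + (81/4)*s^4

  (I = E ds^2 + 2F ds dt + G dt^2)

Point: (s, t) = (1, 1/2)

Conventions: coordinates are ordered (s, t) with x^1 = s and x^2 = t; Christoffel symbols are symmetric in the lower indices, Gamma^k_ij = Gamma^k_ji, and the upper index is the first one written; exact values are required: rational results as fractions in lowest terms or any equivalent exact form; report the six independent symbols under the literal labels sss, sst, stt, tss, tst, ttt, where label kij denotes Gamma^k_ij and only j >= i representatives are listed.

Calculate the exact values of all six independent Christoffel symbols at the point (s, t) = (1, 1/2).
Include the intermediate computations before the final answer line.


E = 877/36, F = -145/12, G = 29/4 at the point
E_s = 87, E_t = 0, F_s = -45/2, F_t = 0, G_s = 0, G_t = 0
EG - F^2 = 551/18;  g^inv = (18/551) * [[29/4, 145/12], [145/12, 877/36]]
first-kind symbols [ij,l] = (1/2)(d_i g_jl + d_j g_il - d_l g_ij): [ss,s] = E_s/2 = 87/2, [ss,t] = F_s - E_t/2 = -45/2, [st,s] = E_t/2 = 0, [st,t] = G_s/2 = 0, [tt,s] = F_t - G_s/2 = 0, [tt,t] = G_t/2 = 0
Gamma^s_ij = (G*[ij,s] - F*[ij,t])/(EG - F^2), Gamma^t_ij = (E*[ij,t] - F*[ij,s])/(EG - F^2)

Answer: Gamma_sss = 27/19, Gamma_sst = 0, Gamma_stt = 0, Gamma_tss = -405/551, Gamma_tst = 0, Gamma_ttt = 0


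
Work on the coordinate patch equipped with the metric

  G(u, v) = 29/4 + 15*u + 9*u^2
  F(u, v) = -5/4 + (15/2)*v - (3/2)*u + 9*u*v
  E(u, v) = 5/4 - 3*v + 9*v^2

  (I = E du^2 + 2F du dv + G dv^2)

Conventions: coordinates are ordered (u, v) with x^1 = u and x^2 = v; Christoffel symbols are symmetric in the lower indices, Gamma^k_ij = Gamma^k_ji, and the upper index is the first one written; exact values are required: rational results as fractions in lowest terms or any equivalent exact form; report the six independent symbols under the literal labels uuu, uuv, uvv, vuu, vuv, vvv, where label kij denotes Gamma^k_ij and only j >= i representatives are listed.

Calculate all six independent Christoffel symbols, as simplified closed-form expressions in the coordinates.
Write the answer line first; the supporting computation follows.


Answer: Gamma_uuu = 0, Gamma_uuv = (6*v - 1)/(6*u^2 + 10*u + 6*v^2 - 2*v + 5), Gamma_uvv = 0, Gamma_vuu = 0, Gamma_vuv = (6*u + 5)/(6*u^2 + 10*u + 6*v^2 - 2*v + 5), Gamma_vvv = 0

E = 5/4 - 3*v + 9*v^2; F = -5/4 + (15/2)*v - (3/2)*u + 9*u*v; G = 29/4 + 15*u + 9*u^2
Gamma^k_ij = (1/2) g^{kl} (d_i g_jl + d_j g_il - d_l g_ij), with g^inv = (1/(EG-F^2)) [[G, -F], [-F, E]]
first partials: E_u = 0, E_v = -3 + 18*v, F_u = -3/2 + 9*v, F_v = 15/2 + 9*u, G_u = 15 + 18*u, G_v = 0
D = EG - F^2 = 15/2 - 3*v + 15*u + 9*v^2 + 9*u^2
expanded: Gamma^u_uu = (G E_u - 2F F_u + F E_v)/(2D), Gamma^u_uv = (G E_v - F G_u)/(2D), Gamma^u_vv = (2G F_v - G G_u - F G_v)/(2D), Gamma^v_uu = (2E F_u - E E_v - F E_u)/(2D), Gamma^v_uv = (E G_u - F E_v)/(2D), Gamma^v_vv = (E G_v - 2F F_v + F G_u)/(2D); substitute and cancel common factors


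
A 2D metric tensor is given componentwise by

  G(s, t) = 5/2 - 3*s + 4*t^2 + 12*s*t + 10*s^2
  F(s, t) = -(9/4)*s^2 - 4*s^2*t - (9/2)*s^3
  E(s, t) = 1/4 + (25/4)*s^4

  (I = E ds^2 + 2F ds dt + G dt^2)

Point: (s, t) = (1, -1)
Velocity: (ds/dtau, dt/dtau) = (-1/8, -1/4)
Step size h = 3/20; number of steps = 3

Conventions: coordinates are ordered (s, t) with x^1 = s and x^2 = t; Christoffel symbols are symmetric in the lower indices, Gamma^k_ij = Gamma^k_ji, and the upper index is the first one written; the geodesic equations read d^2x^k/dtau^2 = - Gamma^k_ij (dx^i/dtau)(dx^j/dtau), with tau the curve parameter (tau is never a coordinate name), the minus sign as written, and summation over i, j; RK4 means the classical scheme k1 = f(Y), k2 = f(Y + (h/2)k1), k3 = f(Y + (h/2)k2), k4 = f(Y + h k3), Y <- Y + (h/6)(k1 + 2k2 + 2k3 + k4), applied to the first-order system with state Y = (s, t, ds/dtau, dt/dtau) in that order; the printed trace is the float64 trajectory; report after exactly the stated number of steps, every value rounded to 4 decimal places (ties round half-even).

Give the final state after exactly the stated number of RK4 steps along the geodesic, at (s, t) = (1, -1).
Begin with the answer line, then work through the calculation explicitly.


Answer: s = 0.9447, t = -1.1192, ds/dtau = -0.1153, dt/dtau = -0.2680

f(Y) = (ds/dtau, dt/dtau, -Gamma^s_ij Y'^i Y'^j, -Gamma^t_ij Y'^i Y'^j) with the Gammas evaluated at the stage position; h = 0.150000; intermediate values shown to 6 dp
step 0: s = 1.0000, t = -1.0000, ds/dtau = -0.1250, dt/dtau = -0.2500
step 1:
  k1: at (s, t) = (1.000000, -1.000000), (ds/dtau, dt/dtau) = (-0.125000, -0.250000); Gamma_sss = -4.000000, Gamma_sst = 3.142857, Gamma_stt = -1.942857, Gamma_tss = -14.000000, Gamma_tst = 7.428571, Gamma_ttt = -2.228571; k1 = (-0.125000, -0.250000, -0.012500, -0.106250)
  k2: at (s, t) = (0.990625, -1.018750), (ds/dtau, dt/dtau) = (-0.125938, -0.257969); Gamma_sss = -4.060656, Gamma_sst = 2.975831, Gamma_stt = -1.892952, Gamma_tss = -14.555824, Gamma_tst = 7.220398, Gamma_ttt = -2.185886; k2 = (-0.125938, -0.257969, -0.002982, -0.092827)
  k3: at (s, t) = (0.990555, -1.019348), (ds/dtau, dt/dtau) = (-0.125224, -0.256962); Gamma_sss = -4.060799, Gamma_sst = 2.970908, Gamma_stt = -1.890718, Gamma_tss = -14.569530, Gamma_tst = 7.214929, Gamma_ttt = -2.183646; k3 = (-0.125224, -0.256962, -0.002674, -0.091671)
  k4: at (s, t) = (0.981216, -1.038544), (ds/dtau, dt/dtau) = (-0.125401, -0.263751); Gamma_sss = -4.040789, Gamma_sst = 2.749863, Gamma_stt = -1.827488, Gamma_tss = -14.984105, Gamma_tst = 6.873377, Gamma_ttt = -2.114423; k4 = (-0.125401, -0.263751, 0.008770, -0.071948)
  Y <- Y + (h/6)(k1 + 2k2 + 2k3 + k4): s = 0.9812, t = -1.0386, ds/dtau = -0.1254, dt/dtau = -0.2637
step 2:
  k1: at (s, t) = (0.981182, -1.038590), (ds/dtau, dt/dtau) = (-0.125376, -0.263680); Gamma_sss = -4.040609, Gamma_sst = 2.749175, Gamma_stt = -1.827337, Gamma_tss = -14.984858, Gamma_tst = 6.872143, Gamma_ttt = -2.114235; k1 = (-0.125376, -0.263680, 0.008794, -0.071828)
  k2: at (s, t) = (0.971779, -1.058366), (ds/dtau, dt/dtau) = (-0.124717, -0.269067); Gamma_sss = -3.925428, Gamma_sst = 2.474680, Gamma_stt = -1.751216, Gamma_tss = -15.214284, Gamma_tst = 6.386674, Gamma_ttt = -2.017968; k2 = (-0.124717, -0.269067, 0.021754, -0.045895)
  k3: at (s, t) = (0.971828, -1.058770), (ds/dtau, dt/dtau) = (-0.123745, -0.267122); Gamma_sss = -3.923791, Gamma_sst = 2.471242, Gamma_stt = -1.749480, Gamma_tss = -15.220137, Gamma_tst = 6.382117, Gamma_ttt = -2.016021; k3 = (-0.123745, -0.267122, 0.021543, -0.045007)
  k4: at (s, t) = (0.962620, -1.078659), (ds/dtau, dt/dtau) = (-0.122145, -0.270431); Gamma_sss = -3.708912, Gamma_sst = 2.158372, Gamma_stt = -1.664319, Gamma_tss = -15.223255, Gamma_tst = 5.770441, Gamma_ttt = -1.897831; k4 = (-0.122145, -0.270431, 0.034462, -0.015301)
  Y <- Y + (h/6)(k1 + 2k2 + 2k3 + k4): s = 0.9626, t = -1.0788, ds/dtau = -0.1221, dt/dtau = -0.2704
step 3:
  k1: at (s, t) = (0.962571, -1.078753), (ds/dtau, dt/dtau) = (-0.122130, -0.270403); Gamma_sss = -3.707591, Gamma_sst = 2.156747, Gamma_stt = -1.663899, Gamma_tss = -15.222538, Gamma_tst = 5.767077, Gamma_ttt = -1.897215; k1 = (-0.122130, -0.270403, 0.034512, -0.015132)
  k2: at (s, t) = (0.953411, -1.099033), (ds/dtau, dt/dtau) = (-0.119541, -0.271538); Gamma_sss = -3.393749, Gamma_sst = 1.815217, Gamma_stt = -1.571573, Gamma_tss = -14.985226, Gamma_tst = 5.042330, Gamma_ttt = -1.761284; k2 = (-0.119541, -0.271538, 0.046530, 0.016657)
  k3: at (s, t) = (0.953605, -1.099118), (ds/dtau, dt/dtau) = (-0.118640, -0.269154); Gamma_sss = -3.396236, Gamma_sst = 1.817065, Gamma_stt = -1.571401, Gamma_tss = -14.993025, Gamma_tst = 5.048073, Gamma_ttt = -1.761549; k3 = (-0.118640, -0.269154, 0.045595, 0.016253)
  k4: at (s, t) = (0.944775, -1.119126), (ds/dtau, dt/dtau) = (-0.115291, -0.267965); Gamma_sss = -3.009380, Gamma_sst = 1.475352, Gamma_stt = -1.478551, Gamma_tss = -14.538940, Gamma_tst = 4.268591, Gamma_ttt = -1.620369; k4 = (-0.115291, -0.267965, 0.055010, 0.045855)
  Y <- Y + (h/6)(k1 + 2k2 + 2k3 + k4): s = 0.9447, t = -1.1192, ds/dtau = -0.1153, dt/dtau = -0.2680


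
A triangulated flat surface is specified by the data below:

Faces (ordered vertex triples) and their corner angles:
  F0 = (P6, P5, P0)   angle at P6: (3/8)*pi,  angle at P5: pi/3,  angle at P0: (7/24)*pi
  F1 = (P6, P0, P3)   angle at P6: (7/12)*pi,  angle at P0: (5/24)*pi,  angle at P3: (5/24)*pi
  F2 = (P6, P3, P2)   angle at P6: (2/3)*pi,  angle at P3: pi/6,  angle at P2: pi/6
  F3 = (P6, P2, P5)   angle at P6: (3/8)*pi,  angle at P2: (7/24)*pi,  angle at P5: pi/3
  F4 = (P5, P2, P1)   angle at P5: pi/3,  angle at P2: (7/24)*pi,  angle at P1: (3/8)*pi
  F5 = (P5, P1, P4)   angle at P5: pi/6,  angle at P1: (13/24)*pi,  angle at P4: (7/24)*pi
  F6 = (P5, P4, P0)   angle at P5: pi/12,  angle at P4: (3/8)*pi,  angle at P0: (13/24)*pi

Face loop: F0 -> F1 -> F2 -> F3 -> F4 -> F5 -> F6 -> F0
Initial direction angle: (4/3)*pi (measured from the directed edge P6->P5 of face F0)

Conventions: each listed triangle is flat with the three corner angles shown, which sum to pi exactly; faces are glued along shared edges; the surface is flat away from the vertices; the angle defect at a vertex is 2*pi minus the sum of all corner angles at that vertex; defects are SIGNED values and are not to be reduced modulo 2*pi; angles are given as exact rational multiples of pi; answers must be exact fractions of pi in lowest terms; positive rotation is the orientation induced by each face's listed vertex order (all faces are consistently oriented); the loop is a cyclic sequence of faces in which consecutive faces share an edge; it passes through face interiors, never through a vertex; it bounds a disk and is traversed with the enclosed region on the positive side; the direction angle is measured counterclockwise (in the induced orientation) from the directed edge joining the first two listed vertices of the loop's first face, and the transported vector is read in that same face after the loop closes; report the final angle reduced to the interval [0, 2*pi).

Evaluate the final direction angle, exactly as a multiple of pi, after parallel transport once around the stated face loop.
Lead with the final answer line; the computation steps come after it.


Answer: final direction angle = pi/12

enclosed vertex P5: corner angles sum to (5/4)*pi, defect = 2*pi - (5/4)*pi = (3/4)*pi
enclosed vertex P6: corner angles sum to 2*pi, defect = 2*pi - 2*pi = 0
the final direction is the initial angle plus the enclosed defects, taken mod 2*pi in the induced orientation
final angle = (4/3)*pi + (3/4)*pi = pi/12 (mod 2*pi)


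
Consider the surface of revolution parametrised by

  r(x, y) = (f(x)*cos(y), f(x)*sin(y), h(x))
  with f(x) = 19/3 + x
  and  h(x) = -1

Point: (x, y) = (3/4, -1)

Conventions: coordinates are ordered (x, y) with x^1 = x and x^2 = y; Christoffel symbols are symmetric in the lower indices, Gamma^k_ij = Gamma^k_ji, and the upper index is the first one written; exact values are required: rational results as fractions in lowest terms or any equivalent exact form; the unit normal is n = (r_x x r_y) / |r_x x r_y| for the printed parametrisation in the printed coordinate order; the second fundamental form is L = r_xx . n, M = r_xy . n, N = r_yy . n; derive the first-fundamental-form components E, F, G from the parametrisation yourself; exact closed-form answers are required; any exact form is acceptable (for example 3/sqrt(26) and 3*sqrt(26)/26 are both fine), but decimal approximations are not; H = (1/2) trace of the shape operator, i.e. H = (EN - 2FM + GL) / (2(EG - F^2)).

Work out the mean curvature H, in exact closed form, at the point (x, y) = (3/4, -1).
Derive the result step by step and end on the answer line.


f = 85/12, f' = 1, f'' = 0, h' = 0, h'' = 0
E = 1, F = 0, G = 7225/144; answer radicand W^2 = 1
unnormalised second-form numerators: l = 0, m = 0, n = 0; L = l/sqrt(1), and similarly M = m/sqrt(W^2), N = n/sqrt(W^2)
H = (E*n - 2*F*m + G*l) / (2*(EG - F^2)*sqrt(W^2)); E*n - 2*F*m + G*l = 0, EG - F^2 = 7225/144, so H = (0)/sqrt(1)

Answer: H = 0


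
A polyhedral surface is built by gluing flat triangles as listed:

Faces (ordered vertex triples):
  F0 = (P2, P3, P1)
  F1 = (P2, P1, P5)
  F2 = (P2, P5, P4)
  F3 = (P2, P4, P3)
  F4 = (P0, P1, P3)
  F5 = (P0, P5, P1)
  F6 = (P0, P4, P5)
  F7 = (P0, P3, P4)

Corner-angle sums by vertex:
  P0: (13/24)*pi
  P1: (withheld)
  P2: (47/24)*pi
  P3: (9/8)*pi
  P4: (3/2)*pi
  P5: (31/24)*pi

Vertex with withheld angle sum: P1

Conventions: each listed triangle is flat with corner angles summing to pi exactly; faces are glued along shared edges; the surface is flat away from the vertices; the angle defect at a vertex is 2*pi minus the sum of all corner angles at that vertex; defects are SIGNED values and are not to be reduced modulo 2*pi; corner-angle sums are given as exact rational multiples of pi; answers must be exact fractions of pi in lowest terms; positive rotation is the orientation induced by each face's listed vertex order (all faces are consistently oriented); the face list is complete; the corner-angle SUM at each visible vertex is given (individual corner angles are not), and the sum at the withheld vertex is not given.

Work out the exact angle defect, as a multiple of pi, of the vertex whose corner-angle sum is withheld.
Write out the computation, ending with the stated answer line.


V = 6, E = 12, F = 8; chi = V - E + F = 2
Gauss-Bonnet: total defect = 2*pi*chi = 4*pi; visible defects sum to (43/12)*pi

Answer: defect(P1) = (5/12)*pi


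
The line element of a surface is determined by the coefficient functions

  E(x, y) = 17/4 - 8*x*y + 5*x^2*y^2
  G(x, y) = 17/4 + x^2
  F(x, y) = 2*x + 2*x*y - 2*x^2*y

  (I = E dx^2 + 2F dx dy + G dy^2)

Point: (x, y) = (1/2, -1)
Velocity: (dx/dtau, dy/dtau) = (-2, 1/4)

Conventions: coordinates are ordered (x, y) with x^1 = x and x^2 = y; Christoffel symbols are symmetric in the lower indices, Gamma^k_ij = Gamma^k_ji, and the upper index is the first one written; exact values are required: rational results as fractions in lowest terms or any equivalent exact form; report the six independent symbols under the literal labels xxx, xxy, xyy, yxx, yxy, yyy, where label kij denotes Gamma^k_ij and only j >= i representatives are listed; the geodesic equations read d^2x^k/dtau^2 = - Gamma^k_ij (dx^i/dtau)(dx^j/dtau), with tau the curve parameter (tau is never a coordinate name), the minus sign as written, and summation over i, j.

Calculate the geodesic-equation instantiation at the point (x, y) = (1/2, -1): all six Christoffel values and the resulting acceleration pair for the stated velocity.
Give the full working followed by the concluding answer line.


E = 19/2, F = 1/2, G = 9/2 at the point
E_x = 13, E_y = -13/2, F_x = 2, F_y = 1/2, G_x = 1, G_y = 0
EG - F^2 = 85/2;  g^inv = (2/85) * [[9/2, -1/2], [-1/2, 19/2]]
first-kind symbols [ij,l] = (1/2)(d_i g_jl + d_j g_il - d_l g_ij): [xx,x] = E_x/2 = 13/2, [xx,y] = F_x - E_y/2 = 21/4, [xy,x] = E_y/2 = -13/4, [xy,y] = G_x/2 = 1/2, [yy,x] = F_y - G_x/2 = 0, [yy,y] = G_y/2 = 0
Gamma^x_ij = (G*[ij,x] - F*[ij,y])/(EG - F^2), Gamma^y_ij = (E*[ij,y] - F*[ij,x])/(EG - F^2)
Gamma_xxx = 213/340, Gamma_xxy = -7/20, Gamma_xyy = 0, Gamma_yxx = 373/340, Gamma_yxy = 3/20, Gamma_yyy = 0
d^2x/dtau^2 = -(Gamma_xxx*(-2)^2 + 2*Gamma_xxy*(-2)*(1/4) + Gamma_xyy*(1/4)^2) = -971/340
d^2y/dtau^2 = -(Gamma_yxx*(-2)^2 + 2*Gamma_yxy*(-2)*(1/4) + Gamma_yyy*(1/4)^2) = -1441/340

Answer: Gamma_xxx = 213/340, Gamma_xxy = -7/20, Gamma_xyy = 0, Gamma_yxx = 373/340, Gamma_yxy = 3/20, Gamma_yyy = 0; accelerations (d^2x/dtau^2, d^2y/dtau^2) = (-971/340, -1441/340)


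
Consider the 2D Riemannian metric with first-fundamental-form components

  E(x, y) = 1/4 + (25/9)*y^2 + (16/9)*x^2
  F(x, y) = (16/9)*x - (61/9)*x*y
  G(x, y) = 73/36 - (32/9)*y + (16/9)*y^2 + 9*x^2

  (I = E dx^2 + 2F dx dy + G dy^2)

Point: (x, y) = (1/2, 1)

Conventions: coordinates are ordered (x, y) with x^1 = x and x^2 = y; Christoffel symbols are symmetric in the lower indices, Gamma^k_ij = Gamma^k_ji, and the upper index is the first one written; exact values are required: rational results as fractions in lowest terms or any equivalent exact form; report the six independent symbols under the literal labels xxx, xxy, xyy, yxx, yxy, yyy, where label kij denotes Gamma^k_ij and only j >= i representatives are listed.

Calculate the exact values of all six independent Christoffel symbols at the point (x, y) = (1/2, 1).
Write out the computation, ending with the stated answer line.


E = 125/36, F = -5/2, G = 5/2 at the point
E_x = 16/9, E_y = 50/9, F_x = -5, F_y = -61/18, G_x = 9, G_y = 0
EG - F^2 = 175/72;  g^inv = (72/175) * [[5/2, 5/2], [5/2, 125/36]]
first-kind symbols [ij,l] = (1/2)(d_i g_jl + d_j g_il - d_l g_ij): [xx,x] = E_x/2 = 8/9, [xx,y] = F_x - E_y/2 = -70/9, [xy,x] = E_y/2 = 25/9, [xy,y] = G_x/2 = 9/2, [yy,x] = F_y - G_x/2 = -71/9, [yy,y] = G_y/2 = 0
Gamma^x_ij = (G*[ij,x] - F*[ij,y])/(EG - F^2), Gamma^y_ij = (E*[ij,y] - F*[ij,x])/(EG - F^2)

Answer: Gamma_xxx = -248/35, Gamma_xxy = 262/35, Gamma_xyy = -284/35, Gamma_yxx = -3212/315, Gamma_yxy = 65/7, Gamma_yyy = -284/35


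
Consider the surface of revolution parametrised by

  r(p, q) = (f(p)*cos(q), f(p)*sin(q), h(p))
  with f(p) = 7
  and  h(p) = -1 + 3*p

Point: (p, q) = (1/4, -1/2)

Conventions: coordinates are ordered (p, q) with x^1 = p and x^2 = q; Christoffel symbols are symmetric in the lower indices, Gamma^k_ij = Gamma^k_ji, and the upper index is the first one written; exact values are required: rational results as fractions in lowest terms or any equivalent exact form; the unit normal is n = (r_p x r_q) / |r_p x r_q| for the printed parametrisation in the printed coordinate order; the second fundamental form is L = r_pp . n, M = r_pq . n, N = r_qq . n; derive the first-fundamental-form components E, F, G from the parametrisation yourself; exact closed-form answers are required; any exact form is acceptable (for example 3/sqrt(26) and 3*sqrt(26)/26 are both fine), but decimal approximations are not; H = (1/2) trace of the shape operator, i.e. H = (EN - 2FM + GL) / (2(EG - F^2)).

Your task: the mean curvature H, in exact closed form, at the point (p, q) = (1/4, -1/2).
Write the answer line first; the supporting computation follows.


Answer: H = 1/14

f = 7, f' = 0, f'' = 0, h' = 3, h'' = 0
E = 9, F = 0, G = 49; answer radicand W^2 = 9
unnormalised second-form numerators: l = 0, m = 0, n = 21; L = l/sqrt(9), and similarly M = m/sqrt(W^2), N = n/sqrt(W^2)
H = (E*n - 2*F*m + G*l) / (2*(EG - F^2)*sqrt(W^2)); E*n - 2*F*m + G*l = 189, EG - F^2 = 441, so H = (3/14)/sqrt(9)


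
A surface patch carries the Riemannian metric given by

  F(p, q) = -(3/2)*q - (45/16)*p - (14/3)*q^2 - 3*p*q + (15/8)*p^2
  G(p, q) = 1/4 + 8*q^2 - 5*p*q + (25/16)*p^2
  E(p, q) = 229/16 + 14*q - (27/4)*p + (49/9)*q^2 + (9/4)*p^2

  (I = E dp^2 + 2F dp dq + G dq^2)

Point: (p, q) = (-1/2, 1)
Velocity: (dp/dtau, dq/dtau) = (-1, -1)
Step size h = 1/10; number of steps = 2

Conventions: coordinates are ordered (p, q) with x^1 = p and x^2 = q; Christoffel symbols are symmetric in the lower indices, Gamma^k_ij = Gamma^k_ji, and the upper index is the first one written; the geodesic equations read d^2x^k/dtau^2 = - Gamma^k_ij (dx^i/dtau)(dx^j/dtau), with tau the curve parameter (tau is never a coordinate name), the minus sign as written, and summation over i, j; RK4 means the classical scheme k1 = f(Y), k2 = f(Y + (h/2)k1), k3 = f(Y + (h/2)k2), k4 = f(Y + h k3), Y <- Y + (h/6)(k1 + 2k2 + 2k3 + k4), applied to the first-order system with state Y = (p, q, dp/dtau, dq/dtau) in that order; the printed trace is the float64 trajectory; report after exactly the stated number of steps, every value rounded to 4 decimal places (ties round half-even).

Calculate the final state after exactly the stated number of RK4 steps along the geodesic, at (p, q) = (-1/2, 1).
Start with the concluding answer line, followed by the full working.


Answer: p = -0.7053, q = 0.8362, dp/dtau = -1.0516, dq/dtau = -0.6092

f(Y) = (dp/dtau, dq/dtau, -Gamma^p_ij Y'^i Y'^j, -Gamma^q_ij Y'^i Y'^j) with the Gammas evaluated at the stage position; h = 0.100000; intermediate values shown to 6 dp
step 0: p = -0.5000, q = 1.0000, dp/dtau = -1.0000, dq/dtau = -1.0000
step 1:
  k1: at (p, q) = (-0.500000, 1.000000), (dp/dtau, dq/dtau) = (-1.000000, -1.000000); Gamma_ppp = -0.258002, Gamma_ppq = 0.314157, Gamma_pqq = -0.100938, Gamma_qpp = -1.871726, Gamma_qpq = -0.215807, Gamma_qqq = 0.805001; k1 = (-1.000000, -1.000000, -0.269375, 1.498340)
  k2: at (p, q) = (-0.550000, 0.950000), (dp/dtau, dq/dtau) = (-1.013469, -0.925083); Gamma_ppp = -0.226988, Gamma_ppq = 0.316577, Gamma_pqq = -0.104491, Gamma_qpp = -1.927116, Gamma_qpq = -0.247787, Gamma_qqq = 0.830941; k2 = (-1.013469, -0.925083, -0.271044, 1.732898)
  k3: at (p, q) = (-0.550673, 0.953746), (dp/dtau, dq/dtau) = (-1.013552, -0.913355); Gamma_ppp = -0.227374, Gamma_ppq = 0.316187, Gamma_pqq = -0.104361, Gamma_qpp = -1.917983, Gamma_qpq = -0.246349, Gamma_qqq = 0.828065; k3 = (-1.013552, -0.913355, -0.264772, 1.735641)
  k4: at (p, q) = (-0.601355, 0.908664), (dp/dtau, dq/dtau) = (-1.026477, -0.826436); Gamma_ppp = -0.195152, Gamma_ppq = 0.318968, Gamma_pqq = -0.108173, Gamma_qpp = -1.967620, Gamma_qpq = -0.278366, Gamma_qqq = 0.851222; k4 = (-1.026477, -0.826436, -0.261668, 1.964098)
  Y <- Y + (h/6)(k1 + 2k2 + 2k3 + k4): p = -0.6013, q = 0.9083, dp/dtau = -1.0267, dq/dtau = -0.8267
step 2:
  k1: at (p, q) = (-0.601342, 0.908278), (dp/dtau, dq/dtau) = (-1.026711, -0.826675); Gamma_ppp = -0.195067, Gamma_ppq = 0.319010, Gamma_pqq = -0.108191, Gamma_qpp = -1.968556, Gamma_qpq = -0.278549, Gamma_qqq = 0.851520; k1 = (-1.026711, -0.826675, -0.261959, 1.966044)
  k2: at (p, q) = (-0.652678, 0.866944), (dp/dtau, dq/dtau) = (-1.039809, -0.728373); Gamma_ppp = -0.161601, Gamma_ppq = 0.322289, Gamma_pqq = -0.112266, Gamma_qpp = -2.014632, Gamma_qpq = -0.310916, Gamma_qqq = 0.872539; k2 = (-1.039809, -0.728373, -0.253900, 2.186278)
  k3: at (p, q) = (-0.653332, 0.871860), (dp/dtau, dq/dtau) = (-1.039406, -0.717361); Gamma_ppp = -0.162727, Gamma_ppq = 0.321698, Gamma_pqq = -0.112006, Gamma_qpp = -2.001559, Gamma_qpq = -0.308438, Gamma_qqq = 0.868490; k3 = (-1.039406, -0.717361, -0.246291, 2.175445)
  k4: at (p, q) = (-0.705283, 0.836542), (dp/dtau, dq/dtau) = (-1.051340, -0.609130); Gamma_ppp = -0.129485, Gamma_ppq = 0.325102, Gamma_pqq = -0.116066, Gamma_qpp = -2.036416, Gamma_qpq = -0.339114, Gamma_qqq = 0.885035; k4 = (-1.051340, -0.609130, -0.230206, 2.356841)
  Y <- Y + (h/6)(k1 + 2k2 + 2k3 + k4): p = -0.7053, q = 0.8362, dp/dtau = -1.0516, dq/dtau = -0.6092
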